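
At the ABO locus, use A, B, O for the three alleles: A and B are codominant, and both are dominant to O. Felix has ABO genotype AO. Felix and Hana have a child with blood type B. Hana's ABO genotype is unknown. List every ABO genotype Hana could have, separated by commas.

AB, BB, BO

For each candidate genotype of Hana, check whether crossing it with AO can produce every observed child phenotype.
  AA → possible child types {A} ✗
  AB → possible child types {A, B, AB} ✓
  AO → possible child types {O, A} ✗
  BB → possible child types {B, AB} ✓
  BO → possible child types {O, A, B, AB} ✓
  OO → possible child types {O, A} ✗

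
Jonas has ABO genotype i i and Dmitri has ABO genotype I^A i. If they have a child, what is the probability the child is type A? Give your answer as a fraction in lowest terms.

1/2

ABO cross i i × I^A i → offspring phenotypes: 1/2 O, 1/2 A.
So P(type A) = 1/2.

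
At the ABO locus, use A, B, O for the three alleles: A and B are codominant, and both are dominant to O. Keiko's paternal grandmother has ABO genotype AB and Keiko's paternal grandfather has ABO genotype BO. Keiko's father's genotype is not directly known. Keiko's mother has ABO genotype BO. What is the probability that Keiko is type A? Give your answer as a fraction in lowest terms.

1/8

Keiko's father's ABO genotype from AB × BO: 1/4 AB, 1/4 AO, 1/4 BB, 1/4 BO.
Crossing each possibility with the mother BO and summing P(type A): 1/4·1/4 + 1/4·1/4 + 1/4·0 + 1/4·0 = 1/8.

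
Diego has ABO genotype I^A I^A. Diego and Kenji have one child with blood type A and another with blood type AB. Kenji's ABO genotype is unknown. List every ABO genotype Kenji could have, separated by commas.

I^A I^B, I^B i

For each candidate genotype of Kenji, check whether crossing it with I^A I^A can produce every observed child phenotype.
  I^A I^A → possible child types {A} ✗
  I^A I^B → possible child types {A, AB} ✓
  I^A i → possible child types {A} ✗
  I^B I^B → possible child types {AB} ✗
  I^B i → possible child types {A, AB} ✓
  i i → possible child types {A} ✗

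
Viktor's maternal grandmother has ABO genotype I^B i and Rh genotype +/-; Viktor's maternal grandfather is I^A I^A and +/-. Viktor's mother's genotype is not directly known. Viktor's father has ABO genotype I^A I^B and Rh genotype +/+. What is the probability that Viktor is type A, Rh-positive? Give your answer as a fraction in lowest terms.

Viktor's mother's ABO genotype from I^B i × I^A I^A: 1/2 I^A I^B, 1/2 I^A i.
Crossing each possibility with the father I^A I^B and summing P(type A): 1/2·1/4 + 1/2·1/2 = 3/8.
Similarly for Rh via the mother's Rh distribution: P(Rh+) = 1.
Independent loci: 3/8 × 1 = 3/8.

3/8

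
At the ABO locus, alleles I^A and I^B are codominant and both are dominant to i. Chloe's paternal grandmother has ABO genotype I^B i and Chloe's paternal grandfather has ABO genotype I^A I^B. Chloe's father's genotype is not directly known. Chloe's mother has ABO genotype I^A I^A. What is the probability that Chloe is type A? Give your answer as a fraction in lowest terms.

Chloe's father's ABO genotype from I^B i × I^A I^B: 1/4 I^A I^B, 1/4 I^A i, 1/4 I^B I^B, 1/4 I^B i.
Crossing each possibility with the mother I^A I^A and summing P(type A): 1/4·1/2 + 1/4·1 + 1/4·0 + 1/4·1/2 = 1/2.

1/2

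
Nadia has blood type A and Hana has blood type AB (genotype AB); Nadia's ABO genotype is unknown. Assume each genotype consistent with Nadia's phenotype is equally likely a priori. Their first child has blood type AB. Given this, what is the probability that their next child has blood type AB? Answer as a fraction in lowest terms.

5/12

Possible genotypes: Nadia ∈ {AA, AO}; Hana ∈ {AB}.
Weight each parental genotype pair by prior × P(type-AB child):
  AA × AB: posterior weight 2/3; P(next child type AB) = 1/2.
  AO × AB: posterior weight 1/3; P(next child type AB) = 1/4.
Weighted sum = 5/12.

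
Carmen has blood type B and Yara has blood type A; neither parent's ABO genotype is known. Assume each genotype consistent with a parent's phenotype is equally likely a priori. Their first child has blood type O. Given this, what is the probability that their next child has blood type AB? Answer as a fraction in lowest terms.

1/4

Possible genotypes: Carmen ∈ {I^B I^B, I^B i}; Yara ∈ {I^A I^A, I^A i}.
Weight each parental genotype pair by prior × P(type-O child):
  I^B i × I^A i: posterior weight 1; P(next child type AB) = 1/4.
Weighted sum = 1/4.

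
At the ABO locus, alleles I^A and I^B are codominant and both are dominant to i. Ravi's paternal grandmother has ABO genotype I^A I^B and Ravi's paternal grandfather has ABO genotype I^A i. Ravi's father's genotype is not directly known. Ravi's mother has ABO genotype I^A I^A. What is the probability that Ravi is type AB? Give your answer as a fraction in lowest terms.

Ravi's father's ABO genotype from I^A I^B × I^A i: 1/4 I^A I^A, 1/4 I^A I^B, 1/4 I^A i, 1/4 I^B i.
Crossing each possibility with the mother I^A I^A and summing P(type AB): 1/4·0 + 1/4·1/2 + 1/4·0 + 1/4·1/2 = 1/4.

1/4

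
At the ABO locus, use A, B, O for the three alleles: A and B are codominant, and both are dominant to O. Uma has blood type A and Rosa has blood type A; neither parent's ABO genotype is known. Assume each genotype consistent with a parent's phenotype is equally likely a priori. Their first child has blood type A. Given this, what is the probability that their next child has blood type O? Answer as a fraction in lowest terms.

Possible genotypes: Uma ∈ {AA, AO}; Rosa ∈ {AA, AO}.
Weight each parental genotype pair by prior × P(type-A child):
  AA × AA: posterior weight 4/15; P(next child type O) = 0.
  AA × AO: posterior weight 4/15; P(next child type O) = 0.
  AO × AA: posterior weight 4/15; P(next child type O) = 0.
  AO × AO: posterior weight 1/5; P(next child type O) = 1/4.
Weighted sum = 1/20.

1/20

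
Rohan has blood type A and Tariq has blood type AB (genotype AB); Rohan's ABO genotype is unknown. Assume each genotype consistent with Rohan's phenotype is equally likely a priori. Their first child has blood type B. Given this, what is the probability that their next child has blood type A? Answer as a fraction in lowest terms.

Possible genotypes: Rohan ∈ {AA, AO}; Tariq ∈ {AB}.
Weight each parental genotype pair by prior × P(type-B child):
  AO × AB: posterior weight 1; P(next child type A) = 1/2.
Weighted sum = 1/2.

1/2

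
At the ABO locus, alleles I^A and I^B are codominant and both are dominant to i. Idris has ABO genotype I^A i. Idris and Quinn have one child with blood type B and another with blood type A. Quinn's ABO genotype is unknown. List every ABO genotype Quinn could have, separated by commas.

For each candidate genotype of Quinn, check whether crossing it with I^A i can produce every observed child phenotype.
  I^A I^A → possible child types {A} ✗
  I^A I^B → possible child types {A, B, AB} ✓
  I^A i → possible child types {O, A} ✗
  I^B I^B → possible child types {B, AB} ✗
  I^B i → possible child types {O, A, B, AB} ✓
  i i → possible child types {O, A} ✗

I^A I^B, I^B i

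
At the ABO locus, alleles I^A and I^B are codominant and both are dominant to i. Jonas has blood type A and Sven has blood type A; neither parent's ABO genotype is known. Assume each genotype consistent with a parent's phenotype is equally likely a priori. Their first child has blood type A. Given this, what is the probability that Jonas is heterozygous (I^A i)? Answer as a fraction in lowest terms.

Possible genotypes: Jonas ∈ {I^A I^A, I^A i}; Sven ∈ {I^A I^A, I^A i}.
Weight each parental genotype pair by prior × P(type-A child):
  I^A I^A × I^A I^A: posterior weight 4/15.
  I^A I^A × I^A i: posterior weight 4/15.
  I^A i × I^A I^A: posterior weight 4/15.
  I^A i × I^A i: posterior weight 1/5.
Sum the posterior weight over pairs where Jonas is I^A i: 7/15.

7/15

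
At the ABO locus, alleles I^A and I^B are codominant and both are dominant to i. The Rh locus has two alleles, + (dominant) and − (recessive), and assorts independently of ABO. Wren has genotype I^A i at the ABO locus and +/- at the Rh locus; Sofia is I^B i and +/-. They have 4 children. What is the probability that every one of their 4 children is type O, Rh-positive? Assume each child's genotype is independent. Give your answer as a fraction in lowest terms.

81/65536

ABO cross I^A i × I^B i → 1/4 O, 1/4 A, 1/4 B, 1/4 AB.
Rh cross +/- × +/- → 3/4 Rh+, 1/4 Rh-; so P(type O, Rh-positive) = 1/4 × 3/4 = 3/16 per child.
All 4 independent: (3/16)^4 = 81/65536.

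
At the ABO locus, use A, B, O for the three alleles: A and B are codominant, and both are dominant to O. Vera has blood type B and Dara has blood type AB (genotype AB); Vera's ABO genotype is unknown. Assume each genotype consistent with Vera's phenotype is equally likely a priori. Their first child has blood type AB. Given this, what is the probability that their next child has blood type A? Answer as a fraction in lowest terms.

Possible genotypes: Vera ∈ {BB, BO}; Dara ∈ {AB}.
Weight each parental genotype pair by prior × P(type-AB child):
  BB × AB: posterior weight 2/3; P(next child type A) = 0.
  BO × AB: posterior weight 1/3; P(next child type A) = 1/4.
Weighted sum = 1/12.

1/12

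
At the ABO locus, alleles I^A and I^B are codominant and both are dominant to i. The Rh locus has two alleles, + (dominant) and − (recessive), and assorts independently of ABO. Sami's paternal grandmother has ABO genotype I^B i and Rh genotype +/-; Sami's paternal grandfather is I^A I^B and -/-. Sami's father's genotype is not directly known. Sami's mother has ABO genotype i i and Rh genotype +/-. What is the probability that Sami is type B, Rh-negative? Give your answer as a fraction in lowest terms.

3/16

Sami's father's ABO genotype from I^B i × I^A I^B: 1/4 I^A I^B, 1/4 I^A i, 1/4 I^B I^B, 1/4 I^B i.
Crossing each possibility with the mother i i and summing P(type B): 1/4·1/2 + 1/4·0 + 1/4·1 + 1/4·1/2 = 1/2.
Similarly for Rh via the father's Rh distribution: P(Rh-) = 3/8.
Independent loci: 1/2 × 3/8 = 3/16.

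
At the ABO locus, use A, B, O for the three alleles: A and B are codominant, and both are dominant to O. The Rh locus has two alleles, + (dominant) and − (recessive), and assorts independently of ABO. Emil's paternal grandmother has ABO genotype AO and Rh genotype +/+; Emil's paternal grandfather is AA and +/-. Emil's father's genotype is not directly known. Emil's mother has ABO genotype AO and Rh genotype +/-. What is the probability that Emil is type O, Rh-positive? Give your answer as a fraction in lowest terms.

7/64

Emil's father's ABO genotype from AO × AA: 1/2 AA, 1/2 AO.
Crossing each possibility with the mother AO and summing P(type O): 1/2·0 + 1/2·1/4 = 1/8.
Similarly for Rh via the father's Rh distribution: P(Rh+) = 7/8.
Independent loci: 1/8 × 7/8 = 7/64.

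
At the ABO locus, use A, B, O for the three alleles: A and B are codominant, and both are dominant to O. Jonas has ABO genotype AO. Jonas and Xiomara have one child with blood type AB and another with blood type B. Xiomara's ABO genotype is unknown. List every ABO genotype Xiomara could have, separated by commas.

AB, BB, BO

For each candidate genotype of Xiomara, check whether crossing it with AO can produce every observed child phenotype.
  AA → possible child types {A} ✗
  AB → possible child types {A, B, AB} ✓
  AO → possible child types {O, A} ✗
  BB → possible child types {B, AB} ✓
  BO → possible child types {O, A, B, AB} ✓
  OO → possible child types {O, A} ✗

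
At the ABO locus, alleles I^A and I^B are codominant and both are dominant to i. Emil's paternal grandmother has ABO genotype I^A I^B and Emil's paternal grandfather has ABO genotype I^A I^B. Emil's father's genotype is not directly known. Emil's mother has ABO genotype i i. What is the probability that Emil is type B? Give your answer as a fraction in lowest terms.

1/2

Emil's father's ABO genotype from I^A I^B × I^A I^B: 1/4 I^A I^A, 1/2 I^A I^B, 1/4 I^B I^B.
Crossing each possibility with the mother i i and summing P(type B): 1/4·0 + 1/2·1/2 + 1/4·1 = 1/2.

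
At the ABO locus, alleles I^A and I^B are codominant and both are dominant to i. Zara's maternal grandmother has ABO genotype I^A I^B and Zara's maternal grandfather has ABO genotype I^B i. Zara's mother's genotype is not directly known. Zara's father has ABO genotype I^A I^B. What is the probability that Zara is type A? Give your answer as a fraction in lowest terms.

Zara's mother's ABO genotype from I^A I^B × I^B i: 1/4 I^A I^B, 1/4 I^A i, 1/4 I^B I^B, 1/4 I^B i.
Crossing each possibility with the father I^A I^B and summing P(type A): 1/4·1/4 + 1/4·1/2 + 1/4·0 + 1/4·1/4 = 1/4.

1/4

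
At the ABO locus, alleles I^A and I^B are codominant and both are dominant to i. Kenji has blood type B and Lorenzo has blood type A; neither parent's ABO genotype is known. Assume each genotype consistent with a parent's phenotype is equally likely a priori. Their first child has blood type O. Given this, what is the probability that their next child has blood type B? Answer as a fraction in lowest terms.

1/4

Possible genotypes: Kenji ∈ {I^B I^B, I^B i}; Lorenzo ∈ {I^A I^A, I^A i}.
Weight each parental genotype pair by prior × P(type-O child):
  I^B i × I^A i: posterior weight 1; P(next child type B) = 1/4.
Weighted sum = 1/4.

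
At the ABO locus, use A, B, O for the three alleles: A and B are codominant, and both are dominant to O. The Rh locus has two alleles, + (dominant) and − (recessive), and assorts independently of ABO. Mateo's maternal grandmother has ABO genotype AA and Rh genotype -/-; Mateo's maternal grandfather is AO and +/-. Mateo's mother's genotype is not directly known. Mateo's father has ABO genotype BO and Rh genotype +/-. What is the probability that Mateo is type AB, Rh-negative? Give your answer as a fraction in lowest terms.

Mateo's mother's ABO genotype from AA × AO: 1/2 AA, 1/2 AO.
Crossing each possibility with the father BO and summing P(type AB): 1/2·1/2 + 1/2·1/4 = 3/8.
Similarly for Rh via the mother's Rh distribution: P(Rh-) = 3/8.
Independent loci: 3/8 × 3/8 = 9/64.

9/64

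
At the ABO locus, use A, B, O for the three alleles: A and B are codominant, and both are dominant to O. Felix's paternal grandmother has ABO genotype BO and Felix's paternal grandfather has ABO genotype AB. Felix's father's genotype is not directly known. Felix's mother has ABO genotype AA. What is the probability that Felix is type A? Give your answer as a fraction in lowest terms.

Felix's father's ABO genotype from BO × AB: 1/4 AB, 1/4 AO, 1/4 BB, 1/4 BO.
Crossing each possibility with the mother AA and summing P(type A): 1/4·1/2 + 1/4·1 + 1/4·0 + 1/4·1/2 = 1/2.

1/2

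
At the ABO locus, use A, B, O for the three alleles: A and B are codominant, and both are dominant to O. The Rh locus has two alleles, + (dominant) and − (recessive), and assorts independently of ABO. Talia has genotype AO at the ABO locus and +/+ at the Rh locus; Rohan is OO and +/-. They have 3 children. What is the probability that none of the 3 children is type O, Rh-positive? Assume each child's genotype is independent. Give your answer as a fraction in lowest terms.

1/8

ABO cross AO × OO → 1/2 O, 1/2 A.
Rh cross +/+ × +/- → 1 Rh+; so P(type O, Rh-positive) = 1/2 × 1 = 1/2 per child.
P(not type O, Rh-positive) = 1/2 for one child; (1/2)^3 = 1/8.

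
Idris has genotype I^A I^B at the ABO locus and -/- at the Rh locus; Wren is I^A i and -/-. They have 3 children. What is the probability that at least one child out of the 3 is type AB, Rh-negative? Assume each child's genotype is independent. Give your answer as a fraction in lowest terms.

ABO cross I^A I^B × I^A i → 1/2 A, 1/4 B, 1/4 AB.
Rh cross -/- × -/- → 1 Rh-; so P(type AB, Rh-negative) = 1/4 × 1 = 1/4 per child.
P(none) = (3/4)^3 = 27/64; P(at least one) = 1 − 27/64 = 37/64.

37/64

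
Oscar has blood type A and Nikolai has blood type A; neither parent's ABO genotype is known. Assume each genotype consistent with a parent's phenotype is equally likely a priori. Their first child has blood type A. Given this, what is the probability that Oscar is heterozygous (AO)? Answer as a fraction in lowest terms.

Possible genotypes: Oscar ∈ {AA, AO}; Nikolai ∈ {AA, AO}.
Weight each parental genotype pair by prior × P(type-A child):
  AA × AA: posterior weight 4/15.
  AA × AO: posterior weight 4/15.
  AO × AA: posterior weight 4/15.
  AO × AO: posterior weight 1/5.
Sum the posterior weight over pairs where Oscar is AO: 7/15.

7/15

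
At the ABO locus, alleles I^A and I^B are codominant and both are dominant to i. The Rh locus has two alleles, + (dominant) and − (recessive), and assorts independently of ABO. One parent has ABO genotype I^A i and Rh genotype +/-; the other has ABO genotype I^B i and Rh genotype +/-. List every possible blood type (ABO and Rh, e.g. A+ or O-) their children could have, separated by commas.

O+, O-, A+, A-, B+, B-, AB+, AB-

Gametes from I^A i × I^B i give offspring ABO genotypes I^A I^B, I^A i, I^B i, i i, i.e. phenotypes O, A, B, AB.
Rh cross +/- × +/- → phenotypes Rh+, Rh-.
Combining independently: O+, O-, A+, A-, B+, B-, AB+, AB-.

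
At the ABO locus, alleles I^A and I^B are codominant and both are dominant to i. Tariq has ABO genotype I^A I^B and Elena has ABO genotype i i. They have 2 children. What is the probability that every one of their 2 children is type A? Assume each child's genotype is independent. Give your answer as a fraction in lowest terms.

ABO cross I^A I^B × i i → 1/2 A, 1/2 B.
So P(type A) = 1/2 per child.
All 2 independent: (1/2)^2 = 1/4.

1/4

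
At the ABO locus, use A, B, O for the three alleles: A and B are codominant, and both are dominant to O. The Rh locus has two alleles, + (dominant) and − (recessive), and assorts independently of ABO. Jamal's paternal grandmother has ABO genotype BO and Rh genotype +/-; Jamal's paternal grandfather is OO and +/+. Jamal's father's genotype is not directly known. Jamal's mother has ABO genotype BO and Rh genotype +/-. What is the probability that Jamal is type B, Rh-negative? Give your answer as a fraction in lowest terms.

5/64

Jamal's father's ABO genotype from BO × OO: 1/2 BO, 1/2 OO.
Crossing each possibility with the mother BO and summing P(type B): 1/2·3/4 + 1/2·1/2 = 5/8.
Similarly for Rh via the father's Rh distribution: P(Rh-) = 1/8.
Independent loci: 5/8 × 1/8 = 5/64.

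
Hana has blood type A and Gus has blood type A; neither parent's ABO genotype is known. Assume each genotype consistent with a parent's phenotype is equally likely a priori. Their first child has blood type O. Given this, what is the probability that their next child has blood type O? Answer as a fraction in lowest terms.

Possible genotypes: Hana ∈ {I^A I^A, I^A i}; Gus ∈ {I^A I^A, I^A i}.
Weight each parental genotype pair by prior × P(type-O child):
  I^A i × I^A i: posterior weight 1; P(next child type O) = 1/4.
Weighted sum = 1/4.

1/4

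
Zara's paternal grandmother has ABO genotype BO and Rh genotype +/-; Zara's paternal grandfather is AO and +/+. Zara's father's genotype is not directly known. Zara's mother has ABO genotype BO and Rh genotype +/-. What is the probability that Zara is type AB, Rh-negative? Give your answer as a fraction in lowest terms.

1/64

Zara's father's ABO genotype from BO × AO: 1/4 AB, 1/4 AO, 1/4 BO, 1/4 OO.
Crossing each possibility with the mother BO and summing P(type AB): 1/4·1/4 + 1/4·1/4 + 1/4·0 + 1/4·0 = 1/8.
Similarly for Rh via the father's Rh distribution: P(Rh-) = 1/8.
Independent loci: 1/8 × 1/8 = 1/64.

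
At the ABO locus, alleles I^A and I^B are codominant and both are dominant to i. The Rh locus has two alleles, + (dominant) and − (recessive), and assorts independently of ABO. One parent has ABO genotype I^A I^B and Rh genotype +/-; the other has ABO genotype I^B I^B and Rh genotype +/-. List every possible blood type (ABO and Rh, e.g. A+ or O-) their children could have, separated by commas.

B+, B-, AB+, AB-

Gametes from I^A I^B × I^B I^B give offspring ABO genotypes I^A I^B, I^B I^B, i.e. phenotypes B, AB.
Rh cross +/- × +/- → phenotypes Rh+, Rh-.
Combining independently: B+, B-, AB+, AB-.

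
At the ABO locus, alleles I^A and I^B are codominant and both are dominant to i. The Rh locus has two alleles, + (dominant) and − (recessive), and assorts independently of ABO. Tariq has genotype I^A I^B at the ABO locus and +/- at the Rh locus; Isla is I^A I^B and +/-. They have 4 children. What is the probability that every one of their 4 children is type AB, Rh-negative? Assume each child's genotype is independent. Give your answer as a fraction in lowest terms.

ABO cross I^A I^B × I^A I^B → 1/4 A, 1/4 B, 1/2 AB.
Rh cross +/- × +/- → 3/4 Rh+, 1/4 Rh-; so P(type AB, Rh-negative) = 1/2 × 1/4 = 1/8 per child.
All 4 independent: (1/8)^4 = 1/4096.

1/4096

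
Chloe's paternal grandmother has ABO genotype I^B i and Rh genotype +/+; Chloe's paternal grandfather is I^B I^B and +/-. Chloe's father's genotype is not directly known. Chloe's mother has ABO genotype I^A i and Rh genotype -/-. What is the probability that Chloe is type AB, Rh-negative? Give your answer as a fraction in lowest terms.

3/32

Chloe's father's ABO genotype from I^B i × I^B I^B: 1/2 I^B I^B, 1/2 I^B i.
Crossing each possibility with the mother I^A i and summing P(type AB): 1/2·1/2 + 1/2·1/4 = 3/8.
Similarly for Rh via the father's Rh distribution: P(Rh-) = 1/4.
Independent loci: 3/8 × 1/4 = 3/32.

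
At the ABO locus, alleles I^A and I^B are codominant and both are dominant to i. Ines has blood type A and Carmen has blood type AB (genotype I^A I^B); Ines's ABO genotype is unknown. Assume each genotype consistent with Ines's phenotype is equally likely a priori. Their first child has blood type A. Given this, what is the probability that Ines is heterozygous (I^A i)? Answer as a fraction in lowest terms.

Possible genotypes: Ines ∈ {I^A I^A, I^A i}; Carmen ∈ {I^A I^B}.
Weight each parental genotype pair by prior × P(type-A child):
  I^A I^A × I^A I^B: posterior weight 1/2.
  I^A i × I^A I^B: posterior weight 1/2.
Sum the posterior weight over pairs where Ines is I^A i: 1/2.

1/2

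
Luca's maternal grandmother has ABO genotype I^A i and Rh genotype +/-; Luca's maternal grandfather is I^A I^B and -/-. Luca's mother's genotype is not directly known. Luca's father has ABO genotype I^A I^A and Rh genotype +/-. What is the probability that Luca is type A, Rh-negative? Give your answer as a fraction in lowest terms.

Luca's mother's ABO genotype from I^A i × I^A I^B: 1/4 I^A I^A, 1/4 I^A I^B, 1/4 I^A i, 1/4 I^B i.
Crossing each possibility with the father I^A I^A and summing P(type A): 1/4·1 + 1/4·1/2 + 1/4·1 + 1/4·1/2 = 3/4.
Similarly for Rh via the mother's Rh distribution: P(Rh-) = 3/8.
Independent loci: 3/4 × 3/8 = 9/32.

9/32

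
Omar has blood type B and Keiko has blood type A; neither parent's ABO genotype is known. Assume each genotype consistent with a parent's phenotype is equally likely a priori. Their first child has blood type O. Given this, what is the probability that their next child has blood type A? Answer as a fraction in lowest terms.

1/4

Possible genotypes: Omar ∈ {I^B I^B, I^B i}; Keiko ∈ {I^A I^A, I^A i}.
Weight each parental genotype pair by prior × P(type-O child):
  I^B i × I^A i: posterior weight 1; P(next child type A) = 1/4.
Weighted sum = 1/4.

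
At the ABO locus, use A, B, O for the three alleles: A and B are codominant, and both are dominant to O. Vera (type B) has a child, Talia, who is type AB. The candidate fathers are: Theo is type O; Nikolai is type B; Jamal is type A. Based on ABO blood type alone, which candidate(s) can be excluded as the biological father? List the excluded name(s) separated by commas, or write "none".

A candidate is excluded only if no genotype consistent with his phenotype could produce a type AB child with a type B mother.
Theo (type O): no genotype consistent with that phenotype can produce a type-AB child with a type-B mother.
Nikolai (type B): no genotype consistent with that phenotype can produce a type-AB child with a type-B mother.

Theo, Nikolai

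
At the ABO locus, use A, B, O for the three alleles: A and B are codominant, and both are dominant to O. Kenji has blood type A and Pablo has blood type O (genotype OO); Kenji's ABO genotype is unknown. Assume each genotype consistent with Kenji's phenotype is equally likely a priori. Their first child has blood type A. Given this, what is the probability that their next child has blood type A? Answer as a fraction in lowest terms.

Possible genotypes: Kenji ∈ {AA, AO}; Pablo ∈ {OO}.
Weight each parental genotype pair by prior × P(type-A child):
  AA × OO: posterior weight 2/3; P(next child type A) = 1.
  AO × OO: posterior weight 1/3; P(next child type A) = 1/2.
Weighted sum = 5/6.

5/6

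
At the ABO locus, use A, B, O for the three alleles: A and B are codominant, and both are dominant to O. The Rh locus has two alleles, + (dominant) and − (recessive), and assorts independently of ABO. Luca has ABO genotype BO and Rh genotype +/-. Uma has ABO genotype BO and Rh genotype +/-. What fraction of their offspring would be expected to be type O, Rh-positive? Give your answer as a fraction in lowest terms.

ABO cross BO × BO → offspring phenotypes: 1/4 O, 3/4 B.
Rh cross +/- × +/- → 3/4 Rh+, 1/4 Rh-.
Independent loci: P(type O, Rh-positive) = 1/4 × 3/4 = 3/16.

3/16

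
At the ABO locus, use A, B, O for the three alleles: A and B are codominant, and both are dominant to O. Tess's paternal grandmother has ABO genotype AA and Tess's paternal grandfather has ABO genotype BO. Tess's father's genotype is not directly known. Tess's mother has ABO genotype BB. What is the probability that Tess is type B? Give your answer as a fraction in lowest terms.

Tess's father's ABO genotype from AA × BO: 1/2 AB, 1/2 AO.
Crossing each possibility with the mother BB and summing P(type B): 1/2·1/2 + 1/2·1/2 = 1/2.

1/2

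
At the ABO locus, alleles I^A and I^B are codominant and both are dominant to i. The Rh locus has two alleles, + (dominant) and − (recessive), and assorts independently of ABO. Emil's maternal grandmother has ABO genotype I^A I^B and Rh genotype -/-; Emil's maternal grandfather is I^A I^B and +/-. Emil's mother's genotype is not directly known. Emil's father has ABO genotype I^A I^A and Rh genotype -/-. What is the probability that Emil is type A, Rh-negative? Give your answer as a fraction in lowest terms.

Emil's mother's ABO genotype from I^A I^B × I^A I^B: 1/4 I^A I^A, 1/2 I^A I^B, 1/4 I^B I^B.
Crossing each possibility with the father I^A I^A and summing P(type A): 1/4·1 + 1/2·1/2 + 1/4·0 = 1/2.
Similarly for Rh via the mother's Rh distribution: P(Rh-) = 3/4.
Independent loci: 1/2 × 3/4 = 3/8.

3/8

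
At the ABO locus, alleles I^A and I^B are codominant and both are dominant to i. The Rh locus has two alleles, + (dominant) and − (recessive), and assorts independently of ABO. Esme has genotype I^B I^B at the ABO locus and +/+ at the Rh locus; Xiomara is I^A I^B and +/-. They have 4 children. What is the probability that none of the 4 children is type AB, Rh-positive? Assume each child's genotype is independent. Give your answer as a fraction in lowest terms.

ABO cross I^B I^B × I^A I^B → 1/2 B, 1/2 AB.
Rh cross +/+ × +/- → 1 Rh+; so P(type AB, Rh-positive) = 1/2 × 1 = 1/2 per child.
P(not type AB, Rh-positive) = 1/2 for one child; (1/2)^4 = 1/16.

1/16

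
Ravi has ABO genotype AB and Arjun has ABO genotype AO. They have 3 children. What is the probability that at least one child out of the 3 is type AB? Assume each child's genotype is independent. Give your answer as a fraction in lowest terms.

37/64

ABO cross AB × AO → 1/2 A, 1/4 B, 1/4 AB.
So P(type AB) = 1/4 per child.
P(none) = (3/4)^3 = 27/64; P(at least one) = 1 − 27/64 = 37/64.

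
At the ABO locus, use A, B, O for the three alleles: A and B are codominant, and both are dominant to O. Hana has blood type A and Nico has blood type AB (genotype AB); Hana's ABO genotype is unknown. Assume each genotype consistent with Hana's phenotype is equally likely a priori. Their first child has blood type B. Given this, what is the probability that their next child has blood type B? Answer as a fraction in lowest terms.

1/4

Possible genotypes: Hana ∈ {AA, AO}; Nico ∈ {AB}.
Weight each parental genotype pair by prior × P(type-B child):
  AO × AB: posterior weight 1; P(next child type B) = 1/4.
Weighted sum = 1/4.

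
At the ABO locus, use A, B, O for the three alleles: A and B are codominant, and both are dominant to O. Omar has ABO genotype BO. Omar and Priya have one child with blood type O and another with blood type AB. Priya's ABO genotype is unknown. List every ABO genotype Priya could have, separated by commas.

AO

For each candidate genotype of Priya, check whether crossing it with BO can produce every observed child phenotype.
  AA → possible child types {A, AB} ✗
  AB → possible child types {A, B, AB} ✗
  AO → possible child types {O, A, B, AB} ✓
  BB → possible child types {B} ✗
  BO → possible child types {O, B} ✗
  OO → possible child types {O, B} ✗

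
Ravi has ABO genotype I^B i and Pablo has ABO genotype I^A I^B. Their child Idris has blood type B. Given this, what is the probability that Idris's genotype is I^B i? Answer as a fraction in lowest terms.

Cross I^B i × I^A I^B → 1/4 I^A I^B, 1/4 I^A i, 1/4 I^B I^B, 1/4 I^B i.
Type-B genotypes among offspring: I^B I^B (1/4), I^B i (1/4); total 1/2.
P(I^B i | type B) = (1/4) / (1/2) = 1/2.

1/2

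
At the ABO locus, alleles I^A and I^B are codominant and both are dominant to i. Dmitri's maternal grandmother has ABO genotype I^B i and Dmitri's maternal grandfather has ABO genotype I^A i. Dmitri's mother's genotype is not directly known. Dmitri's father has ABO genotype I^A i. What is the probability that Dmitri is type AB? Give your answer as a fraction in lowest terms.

Dmitri's mother's ABO genotype from I^B i × I^A i: 1/4 I^A I^B, 1/4 I^A i, 1/4 I^B i, 1/4 i i.
Crossing each possibility with the father I^A i and summing P(type AB): 1/4·1/4 + 1/4·0 + 1/4·1/4 + 1/4·0 = 1/8.

1/8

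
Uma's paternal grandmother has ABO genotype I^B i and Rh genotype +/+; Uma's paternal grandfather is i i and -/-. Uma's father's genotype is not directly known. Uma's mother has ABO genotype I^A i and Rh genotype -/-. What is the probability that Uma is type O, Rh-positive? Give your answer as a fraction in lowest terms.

3/16

Uma's father's ABO genotype from I^B i × i i: 1/2 I^B i, 1/2 i i.
Crossing each possibility with the mother I^A i and summing P(type O): 1/2·1/4 + 1/2·1/2 = 3/8.
Similarly for Rh via the father's Rh distribution: P(Rh+) = 1/2.
Independent loci: 3/8 × 1/2 = 3/16.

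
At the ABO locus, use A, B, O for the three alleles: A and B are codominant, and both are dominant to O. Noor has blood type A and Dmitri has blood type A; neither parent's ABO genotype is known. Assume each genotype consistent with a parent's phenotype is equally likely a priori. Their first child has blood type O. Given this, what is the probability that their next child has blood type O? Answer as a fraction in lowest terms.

1/4

Possible genotypes: Noor ∈ {AA, AO}; Dmitri ∈ {AA, AO}.
Weight each parental genotype pair by prior × P(type-O child):
  AO × AO: posterior weight 1; P(next child type O) = 1/4.
Weighted sum = 1/4.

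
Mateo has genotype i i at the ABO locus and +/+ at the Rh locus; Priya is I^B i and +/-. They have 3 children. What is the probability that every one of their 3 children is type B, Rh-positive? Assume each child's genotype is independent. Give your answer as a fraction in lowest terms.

1/8

ABO cross i i × I^B i → 1/2 O, 1/2 B.
Rh cross +/+ × +/- → 1 Rh+; so P(type B, Rh-positive) = 1/2 × 1 = 1/2 per child.
All 3 independent: (1/2)^3 = 1/8.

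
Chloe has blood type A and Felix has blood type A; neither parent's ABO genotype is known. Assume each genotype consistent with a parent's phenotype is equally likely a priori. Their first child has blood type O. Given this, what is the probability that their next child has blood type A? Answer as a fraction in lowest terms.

Possible genotypes: Chloe ∈ {AA, AO}; Felix ∈ {AA, AO}.
Weight each parental genotype pair by prior × P(type-O child):
  AO × AO: posterior weight 1; P(next child type A) = 3/4.
Weighted sum = 3/4.

3/4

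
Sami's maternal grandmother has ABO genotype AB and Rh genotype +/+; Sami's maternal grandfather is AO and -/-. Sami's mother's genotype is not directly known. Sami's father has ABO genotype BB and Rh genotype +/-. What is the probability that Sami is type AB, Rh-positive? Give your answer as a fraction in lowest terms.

3/8

Sami's mother's ABO genotype from AB × AO: 1/4 AA, 1/4 AB, 1/4 AO, 1/4 BO.
Crossing each possibility with the father BB and summing P(type AB): 1/4·1 + 1/4·1/2 + 1/4·1/2 + 1/4·0 = 1/2.
Similarly for Rh via the mother's Rh distribution: P(Rh+) = 3/4.
Independent loci: 1/2 × 3/4 = 3/8.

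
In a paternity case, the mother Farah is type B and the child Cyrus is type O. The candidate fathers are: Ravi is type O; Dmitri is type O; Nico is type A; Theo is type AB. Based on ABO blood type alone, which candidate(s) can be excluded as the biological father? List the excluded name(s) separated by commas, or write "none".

A candidate is excluded only if no genotype consistent with his phenotype could produce a type O child with a type B mother.
Theo (type AB): no genotype consistent with that phenotype can produce a type-O child with a type-B mother.

Theo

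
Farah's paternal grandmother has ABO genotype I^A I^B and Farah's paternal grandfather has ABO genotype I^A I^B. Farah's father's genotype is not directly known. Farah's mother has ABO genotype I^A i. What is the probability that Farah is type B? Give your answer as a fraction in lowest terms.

1/4

Farah's father's ABO genotype from I^A I^B × I^A I^B: 1/4 I^A I^A, 1/2 I^A I^B, 1/4 I^B I^B.
Crossing each possibility with the mother I^A i and summing P(type B): 1/4·0 + 1/2·1/4 + 1/4·1/2 = 1/4.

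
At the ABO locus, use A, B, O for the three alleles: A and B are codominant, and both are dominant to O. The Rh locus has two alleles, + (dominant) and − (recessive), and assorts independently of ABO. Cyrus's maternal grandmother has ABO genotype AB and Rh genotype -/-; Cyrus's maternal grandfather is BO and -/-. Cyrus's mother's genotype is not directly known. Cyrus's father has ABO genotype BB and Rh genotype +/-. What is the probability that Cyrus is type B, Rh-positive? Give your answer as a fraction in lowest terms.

Cyrus's mother's ABO genotype from AB × BO: 1/4 AB, 1/4 AO, 1/4 BB, 1/4 BO.
Crossing each possibility with the father BB and summing P(type B): 1/4·1/2 + 1/4·1/2 + 1/4·1 + 1/4·1 = 3/4.
Similarly for Rh via the mother's Rh distribution: P(Rh+) = 1/2.
Independent loci: 3/4 × 1/2 = 3/8.

3/8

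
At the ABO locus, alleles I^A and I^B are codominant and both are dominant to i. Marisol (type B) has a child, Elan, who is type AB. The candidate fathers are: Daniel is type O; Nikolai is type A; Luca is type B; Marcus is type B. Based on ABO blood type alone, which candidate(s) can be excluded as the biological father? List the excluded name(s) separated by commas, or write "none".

A candidate is excluded only if no genotype consistent with his phenotype could produce a type AB child with a type B mother.
Daniel (type O): no genotype consistent with that phenotype can produce a type-AB child with a type-B mother.
Luca (type B): no genotype consistent with that phenotype can produce a type-AB child with a type-B mother.
Marcus (type B): no genotype consistent with that phenotype can produce a type-AB child with a type-B mother.

Daniel, Luca, Marcus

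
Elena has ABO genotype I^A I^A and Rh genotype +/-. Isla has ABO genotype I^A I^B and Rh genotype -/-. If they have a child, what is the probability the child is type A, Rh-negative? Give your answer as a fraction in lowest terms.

ABO cross I^A I^A × I^A I^B → offspring phenotypes: 1/2 A, 1/2 AB.
Rh cross +/- × -/- → 1/2 Rh+, 1/2 Rh-.
Independent loci: P(type A, Rh-negative) = 1/2 × 1/2 = 1/4.

1/4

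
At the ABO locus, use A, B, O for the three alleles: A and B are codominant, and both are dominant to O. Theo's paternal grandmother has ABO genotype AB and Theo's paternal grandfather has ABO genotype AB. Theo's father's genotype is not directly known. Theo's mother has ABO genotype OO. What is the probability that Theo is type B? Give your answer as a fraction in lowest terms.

1/2

Theo's father's ABO genotype from AB × AB: 1/4 AA, 1/2 AB, 1/4 BB.
Crossing each possibility with the mother OO and summing P(type B): 1/4·0 + 1/2·1/2 + 1/4·1 = 1/2.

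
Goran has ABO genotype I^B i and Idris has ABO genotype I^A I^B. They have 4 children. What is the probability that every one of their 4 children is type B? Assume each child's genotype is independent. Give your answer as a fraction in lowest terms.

ABO cross I^B i × I^A I^B → 1/4 A, 1/2 B, 1/4 AB.
So P(type B) = 1/2 per child.
All 4 independent: (1/2)^4 = 1/16.

1/16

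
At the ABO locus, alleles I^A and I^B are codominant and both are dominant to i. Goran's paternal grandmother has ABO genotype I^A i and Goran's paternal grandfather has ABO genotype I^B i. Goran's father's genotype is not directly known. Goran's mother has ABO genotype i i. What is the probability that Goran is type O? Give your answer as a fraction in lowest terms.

1/2

Goran's father's ABO genotype from I^A i × I^B i: 1/4 I^A I^B, 1/4 I^A i, 1/4 I^B i, 1/4 i i.
Crossing each possibility with the mother i i and summing P(type O): 1/4·0 + 1/4·1/2 + 1/4·1/2 + 1/4·1 = 1/2.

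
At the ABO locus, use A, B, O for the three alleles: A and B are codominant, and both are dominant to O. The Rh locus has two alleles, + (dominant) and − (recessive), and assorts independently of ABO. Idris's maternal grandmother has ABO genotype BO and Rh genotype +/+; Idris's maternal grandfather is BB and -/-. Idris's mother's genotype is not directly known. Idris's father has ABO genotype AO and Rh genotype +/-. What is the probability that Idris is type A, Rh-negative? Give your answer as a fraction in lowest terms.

Idris's mother's ABO genotype from BO × BB: 1/2 BB, 1/2 BO.
Crossing each possibility with the father AO and summing P(type A): 1/2·0 + 1/2·1/4 = 1/8.
Similarly for Rh via the mother's Rh distribution: P(Rh-) = 1/4.
Independent loci: 1/8 × 1/4 = 1/32.

1/32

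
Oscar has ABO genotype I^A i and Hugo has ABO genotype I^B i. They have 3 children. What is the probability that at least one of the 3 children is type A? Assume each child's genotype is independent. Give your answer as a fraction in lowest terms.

37/64

ABO cross I^A i × I^B i → 1/4 O, 1/4 A, 1/4 B, 1/4 AB.
So P(type A) = 1/4 per child.
P(none) = (3/4)^3 = 27/64; P(at least one) = 1 − 27/64 = 37/64.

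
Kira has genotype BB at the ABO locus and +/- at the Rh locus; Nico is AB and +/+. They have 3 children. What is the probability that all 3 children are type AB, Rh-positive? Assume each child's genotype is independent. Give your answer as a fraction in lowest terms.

ABO cross BB × AB → 1/2 B, 1/2 AB.
Rh cross +/- × +/+ → 1 Rh+; so P(type AB, Rh-positive) = 1/2 × 1 = 1/2 per child.
All 3 independent: (1/2)^3 = 1/8.

1/8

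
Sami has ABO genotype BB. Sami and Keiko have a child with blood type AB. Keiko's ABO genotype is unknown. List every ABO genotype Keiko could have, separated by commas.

AA, AB, AO

For each candidate genotype of Keiko, check whether crossing it with BB can produce every observed child phenotype.
  AA → possible child types {AB} ✓
  AB → possible child types {B, AB} ✓
  AO → possible child types {B, AB} ✓
  BB → possible child types {B} ✗
  BO → possible child types {B} ✗
  OO → possible child types {B} ✗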